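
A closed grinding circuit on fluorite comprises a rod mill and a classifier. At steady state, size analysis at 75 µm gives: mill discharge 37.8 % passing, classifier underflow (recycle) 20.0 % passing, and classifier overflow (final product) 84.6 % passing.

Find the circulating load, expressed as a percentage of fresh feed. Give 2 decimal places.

Classifier node, passing 75 µm:
Fd + Rd = Ru + Fo ⇒ R/F = (o−d)/(d−u)
r = (84.6 − 37.8)/(37.8 − 20.0) = 46.8/17.8 = 2.6292
CL = 100·r = 262.92 %

CL = 262.92 %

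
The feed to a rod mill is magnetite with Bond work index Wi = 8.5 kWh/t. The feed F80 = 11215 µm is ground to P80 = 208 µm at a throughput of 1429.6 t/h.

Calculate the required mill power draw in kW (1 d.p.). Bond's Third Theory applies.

P = 7278.2 kW

W = 10 Wi (P80^-0.5 − F80^-0.5)
W = 10·8.5·(1/√208 − 1/√11215) = 10·8.5·(0.059895) = 5.0911 kWh/t
P_mill = W·ṁ = 5.0911·1429.6 = 7278.2 kW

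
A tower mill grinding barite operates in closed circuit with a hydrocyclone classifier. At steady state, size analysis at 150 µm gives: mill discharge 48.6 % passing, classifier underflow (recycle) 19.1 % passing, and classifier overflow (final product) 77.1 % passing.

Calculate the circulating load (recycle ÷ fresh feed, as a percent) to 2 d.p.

CL = 96.61 %

Let r = R/F. Size balance at 150 µm:
(1+r)·d = r·u + o ⇒ r = (o−d)/(d−u)
r = (77.1 − 48.6)/(48.6 − 19.1) = 28.5/29.5 = 0.9661
CL = 100·r = 96.61 %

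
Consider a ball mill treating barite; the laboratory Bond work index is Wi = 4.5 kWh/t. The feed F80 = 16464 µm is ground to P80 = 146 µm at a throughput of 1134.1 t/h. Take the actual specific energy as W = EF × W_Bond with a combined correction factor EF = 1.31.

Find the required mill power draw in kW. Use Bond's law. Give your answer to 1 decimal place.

P = 5011.9 kW

W = 10 Wi / √P80 − 10 Wi / √F80
W = 10·4.5·(1/√146 − 1/√16464) = 10·4.5·(0.074967) = 3.3735 kWh/t
Apply correction: 3.3735 × 1.31 = 4.4193 kWh/t
P = W·T = 4.4193·1134.1 = 5011.9 kW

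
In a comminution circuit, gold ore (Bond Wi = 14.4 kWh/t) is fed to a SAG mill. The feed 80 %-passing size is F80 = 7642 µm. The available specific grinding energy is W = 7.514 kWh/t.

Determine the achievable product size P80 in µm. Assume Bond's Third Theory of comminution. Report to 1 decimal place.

P80 = 247.1 µm

Bond: W = 10·Wi·(1/√P80 − 1/√F80)
⇒ 1/√P80 = W/(10 Wi) + 1/√F80
  = 7.5140/(10·14.4) + 1/√7642 = 0.052181 + 0.011439 = 0.063620
P80 = (1/0.063620)² = 15.7184² = 247.07 µm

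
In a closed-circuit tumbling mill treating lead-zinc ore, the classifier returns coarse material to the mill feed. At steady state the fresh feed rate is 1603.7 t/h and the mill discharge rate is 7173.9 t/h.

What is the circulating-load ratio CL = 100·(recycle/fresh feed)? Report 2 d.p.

Mill node: discharge = fresh + recycle.
R = M − F = 7173.9 − 1603.7 = 5570.2 t/h
CL = 100·R/F = 100·5570.2/1603.7 = 347.33 %

CL = 347.33 %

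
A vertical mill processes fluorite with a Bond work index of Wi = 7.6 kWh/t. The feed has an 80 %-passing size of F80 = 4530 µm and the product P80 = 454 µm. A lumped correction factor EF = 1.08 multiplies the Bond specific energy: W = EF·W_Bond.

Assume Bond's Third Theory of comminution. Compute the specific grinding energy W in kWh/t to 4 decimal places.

W = 10 Wi / √P80 − 10 Wi / √F80
1/√454 = 0.046932;  1/√4530 = 0.014858
W = 10·7.6·(0.046932 − 0.014858) = 2.4377 kWh/t
Apply correction: 2.4377 × 1.08 = 2.6327 kWh/t

W = 2.6327 kWh/t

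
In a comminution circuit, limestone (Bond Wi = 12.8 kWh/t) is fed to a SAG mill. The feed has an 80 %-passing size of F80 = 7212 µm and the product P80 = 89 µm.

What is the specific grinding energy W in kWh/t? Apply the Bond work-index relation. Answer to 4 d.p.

W_Bond = 10·Wi·(1/√P₈₀ − 1/√F₈₀)
1/√89 = 0.106000;  1/√7212 = 0.011775
W = 10·12.8·(0.106000 − 0.011775) = 12.0607 kWh/t

W = 12.0607 kWh/t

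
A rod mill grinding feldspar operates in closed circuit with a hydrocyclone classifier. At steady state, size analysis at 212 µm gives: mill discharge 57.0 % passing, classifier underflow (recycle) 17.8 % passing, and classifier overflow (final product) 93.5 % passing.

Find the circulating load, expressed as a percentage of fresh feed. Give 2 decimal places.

Balance %-passing 212 µm (r = R/F):
(1+r)d = ru + o → r = (o−d)/(d−u)
r = (93.5 − 57.0)/(57.0 − 17.8) = 36.5/39.2 = 0.9311
CL = 100·r = 93.11 %

CL = 93.11 %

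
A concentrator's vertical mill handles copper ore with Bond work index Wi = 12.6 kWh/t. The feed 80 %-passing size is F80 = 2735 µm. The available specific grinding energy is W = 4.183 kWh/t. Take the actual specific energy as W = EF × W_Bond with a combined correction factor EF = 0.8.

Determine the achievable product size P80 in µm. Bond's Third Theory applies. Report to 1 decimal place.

P80 = 272.1 µm

W = 10 Wi (1/√P80 − 1/√F80)  [Bond]
W_Bond = W / EF = 4.183 / 0.8 = 5.2287 kWh/t
⇒ 1/√P80 = W_Bond/(10·Wi) + 1/√F80
  = 5.2287/(10·12.6) + 1/√2735 = 0.041498 + 0.019121 = 0.060619
P80 = (1/0.060619)² = 16.4963² = 272.13 µm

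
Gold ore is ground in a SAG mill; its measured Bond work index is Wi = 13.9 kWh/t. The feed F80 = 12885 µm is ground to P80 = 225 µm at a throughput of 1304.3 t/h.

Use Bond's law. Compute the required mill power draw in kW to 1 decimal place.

W = 10·Wi·[P80^(−½) − F80^(−½)]
W = 10·13.9·(1/√225 − 1/√12885) = 10·13.9·(0.057857) = 8.0421 kWh/t
Mill draw = 8.0421 × 1304.3 = 10489.3 kW

P = 10489.3 kW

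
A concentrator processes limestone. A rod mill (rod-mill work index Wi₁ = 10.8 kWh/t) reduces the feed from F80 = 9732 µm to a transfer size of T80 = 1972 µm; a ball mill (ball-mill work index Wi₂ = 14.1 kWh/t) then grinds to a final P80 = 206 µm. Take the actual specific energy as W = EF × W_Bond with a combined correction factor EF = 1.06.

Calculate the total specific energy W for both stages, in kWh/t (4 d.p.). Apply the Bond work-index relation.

W = 8.4652 kWh/t

Bond: W = 10·Wi·(1/√P80 − 1/√F80)
Stage 1 (9732→1972 µm, Wi₁=10.8): W₁ = 10·10.8·(0.022519 − 0.010137) = 1.3373 kWh/t
Stage 2 (1972→206 µm, Wi₂=14.1): W₂ = 10·14.1·(0.069673 − 0.022519) = 6.6488 kWh/t
W = W₁ + W₂ = 1.3373 + 6.6488 = 7.9860 kWh/t
W_actual = 1.06 × 7.9860 = 8.4652 kWh/t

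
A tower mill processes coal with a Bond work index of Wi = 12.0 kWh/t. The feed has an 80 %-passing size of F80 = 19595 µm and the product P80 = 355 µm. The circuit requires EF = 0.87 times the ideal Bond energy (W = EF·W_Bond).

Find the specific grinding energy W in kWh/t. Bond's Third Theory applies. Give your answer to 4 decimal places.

W = 10 Wi (1/√P80 − 1/√F80)  [Bond]
1/√355 = 0.053074;  1/√19595 = 0.007144
W = 10·12.0·(0.053074 − 0.007144) = 5.5117 kWh/t
W_actual = 0.87 × 5.5117 = 4.7952 kWh/t

W = 4.7952 kWh/t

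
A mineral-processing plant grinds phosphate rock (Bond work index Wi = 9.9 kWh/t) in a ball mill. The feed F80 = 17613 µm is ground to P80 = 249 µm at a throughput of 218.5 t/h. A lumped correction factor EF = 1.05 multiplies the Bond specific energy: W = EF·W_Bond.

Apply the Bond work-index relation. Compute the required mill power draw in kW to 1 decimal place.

P = 1268.2 kW

W = 10 Wi (P80^-0.5 − F80^-0.5)
W = 10·9.9·(1/√249 − 1/√17613) = 10·9.9·(0.055837) = 5.5279 kWh/t
W_actual = 1.05 × 5.5279 = 5.8043 kWh/t
Power = W × throughput = 5.8043 kWh/t × 218.5 t/h = 1268.2 kW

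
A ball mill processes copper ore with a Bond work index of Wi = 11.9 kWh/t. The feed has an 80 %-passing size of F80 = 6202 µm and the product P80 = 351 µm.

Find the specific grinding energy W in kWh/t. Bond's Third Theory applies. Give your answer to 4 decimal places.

W = 10 Wi (1/√P80 − 1/√F80)  [Bond]
1/√351 = 0.053376;  1/√6202 = 0.012698
W = 10·11.9·(0.053376 − 0.012698) = 4.8407 kWh/t

W = 4.8407 kWh/t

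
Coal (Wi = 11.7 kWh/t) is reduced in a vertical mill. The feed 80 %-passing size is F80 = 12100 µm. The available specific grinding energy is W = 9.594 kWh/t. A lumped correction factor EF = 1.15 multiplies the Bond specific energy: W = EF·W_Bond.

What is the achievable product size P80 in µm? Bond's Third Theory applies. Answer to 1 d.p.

W_Bond = 10·Wi·(1/√P₈₀ − 1/√F₈₀)
W_Bond = W / EF = 9.594 / 1.15 = 8.3426 kWh/t
P80^(−½) = W_Bond/(10 Wi) + F80^(−½)
  = 8.3426/(10·11.7) + 1/√12100 = 0.071304 + 0.009091 = 0.080395
P80 = (1/0.080395)² = 12.4385² = 154.72 µm

P80 = 154.7 µm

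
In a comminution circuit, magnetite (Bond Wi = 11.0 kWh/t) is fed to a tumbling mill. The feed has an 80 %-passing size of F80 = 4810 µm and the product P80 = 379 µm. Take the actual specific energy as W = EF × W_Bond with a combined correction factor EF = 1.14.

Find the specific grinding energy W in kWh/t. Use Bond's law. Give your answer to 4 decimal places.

W = 10·Wi·[P80^(−½) − F80^(−½)]
1/√379 = 0.051367;  1/√4810 = 0.014419
W = 10·11.0·(0.051367 − 0.014419) = 4.0643 kWh/t
With EF = 1.14: W = 4.0643·1.14 = 4.6333 kWh/t

W = 4.6333 kWh/t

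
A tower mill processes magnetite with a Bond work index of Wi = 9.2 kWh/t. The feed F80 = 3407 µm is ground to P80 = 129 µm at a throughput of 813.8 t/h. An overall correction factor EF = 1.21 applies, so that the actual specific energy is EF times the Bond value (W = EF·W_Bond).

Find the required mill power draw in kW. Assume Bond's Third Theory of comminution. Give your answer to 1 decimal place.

W = 10·Wi·[P80^(−½) − F80^(−½)]
W = 10·9.2·(1/√129 − 1/√3407) = 10·9.2·(0.070913) = 6.5240 kWh/t
With EF = 1.21: W = 6.5240·1.21 = 7.8940 kWh/t
Mill draw = 7.8940 × 813.8 = 6424.2 kW

P = 6424.2 kW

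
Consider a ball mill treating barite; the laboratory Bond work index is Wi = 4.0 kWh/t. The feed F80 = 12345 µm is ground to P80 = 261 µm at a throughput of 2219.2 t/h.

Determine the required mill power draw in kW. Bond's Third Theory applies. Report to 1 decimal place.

P = 4695.7 kW

Bond:  W = 10 Wi (1/√P − 1/√F)
W = 10·4.0·(1/√261 − 1/√12345) = 10·4.0·(0.052898) = 2.1159 kWh/t
P_mill = W·ṁ = 2.1159·2219.2 = 4695.7 kW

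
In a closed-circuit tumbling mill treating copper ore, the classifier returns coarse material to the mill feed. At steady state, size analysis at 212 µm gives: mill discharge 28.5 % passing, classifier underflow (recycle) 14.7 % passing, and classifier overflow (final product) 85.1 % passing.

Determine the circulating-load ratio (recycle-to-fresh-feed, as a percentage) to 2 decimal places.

Mass balance on the −212 µm fraction:
Fd + Rd = Ru + Fo ⇒ R/F = (o−d)/(d−u)
r = (85.1 − 28.5)/(28.5 − 14.7) = 56.6/13.8 = 4.1014
CL = 100·r = 410.14 %

CL = 410.14 %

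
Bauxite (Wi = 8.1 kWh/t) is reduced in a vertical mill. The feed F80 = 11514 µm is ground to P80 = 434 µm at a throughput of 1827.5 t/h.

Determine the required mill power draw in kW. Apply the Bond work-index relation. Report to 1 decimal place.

W_Bond = 10·Wi·(1/√P₈₀ − 1/√F₈₀)
W = 10·8.1·(1/√434 − 1/√11514) = 10·8.1·(0.038682) = 3.1333 kWh/t
Power = W × throughput = 3.1333 kWh/t × 1827.5 t/h = 5726.0 kW

P = 5726.0 kW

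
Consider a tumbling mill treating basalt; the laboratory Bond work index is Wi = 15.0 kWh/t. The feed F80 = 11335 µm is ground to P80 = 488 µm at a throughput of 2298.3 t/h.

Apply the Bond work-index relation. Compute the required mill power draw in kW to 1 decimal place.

P = 12367.8 kW

W = 10 Wi / √P80 − 10 Wi / √F80
W = 10·15.0·(1/√488 − 1/√11335) = 10·15.0·(0.035875) = 5.3813 kWh/t
Power = W × throughput = 5.3813 kWh/t × 2298.3 t/h = 12367.8 kW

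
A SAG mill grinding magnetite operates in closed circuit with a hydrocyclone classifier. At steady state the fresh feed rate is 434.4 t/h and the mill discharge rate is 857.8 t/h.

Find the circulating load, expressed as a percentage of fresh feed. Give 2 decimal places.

CL = 97.47 %

Mill node: discharge = fresh + recycle.
R = M − F = 857.8 − 434.4 = 423.4 t/h
CL = 100·R/F = 100·423.4/434.4 = 97.47 %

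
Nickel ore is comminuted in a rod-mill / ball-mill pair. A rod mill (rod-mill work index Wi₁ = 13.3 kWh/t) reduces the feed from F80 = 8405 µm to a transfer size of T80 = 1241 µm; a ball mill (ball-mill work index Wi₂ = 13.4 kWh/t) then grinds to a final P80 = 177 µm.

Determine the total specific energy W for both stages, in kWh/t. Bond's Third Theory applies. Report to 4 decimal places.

W = 8.5930 kWh/t

W = 10·Wi·[P80^(−½) − F80^(−½)]
Stage 1 (8405→1241 µm, Wi₁=13.3): W₁ = 10·13.3·(0.028387 − 0.010908) = 2.3247 kWh/t
Stage 2 (1241→177 µm, Wi₂=13.4): W₂ = 10·13.4·(0.075165 − 0.028387) = 6.2682 kWh/t
W = W₁ + W₂ = 2.3247 + 6.2682 = 8.5930 kWh/t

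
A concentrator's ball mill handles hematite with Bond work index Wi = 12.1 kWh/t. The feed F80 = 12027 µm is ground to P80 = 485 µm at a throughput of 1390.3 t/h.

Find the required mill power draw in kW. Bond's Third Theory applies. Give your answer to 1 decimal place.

W = 10·Wi·[P80^(−½) − F80^(−½)]
W = 10·12.1·(1/√485 − 1/√12027) = 10·12.1·(0.036289) = 4.3910 kWh/t
Power = W × throughput = 4.3910 kWh/t × 1390.3 t/h = 6104.8 kW

P = 6104.8 kW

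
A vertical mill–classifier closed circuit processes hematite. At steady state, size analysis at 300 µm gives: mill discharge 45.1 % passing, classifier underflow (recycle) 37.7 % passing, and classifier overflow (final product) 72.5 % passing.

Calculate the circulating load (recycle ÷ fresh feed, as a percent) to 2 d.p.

CL = 370.27 %

Let r = R/F. Size balance at 300 µm:
(1+r)·d = r·u + o ⇒ r = (o−d)/(d−u)
r = (72.5 − 45.1)/(45.1 − 37.7) = 27.4/7.4 = 3.7027
CL = 100·r = 370.27 %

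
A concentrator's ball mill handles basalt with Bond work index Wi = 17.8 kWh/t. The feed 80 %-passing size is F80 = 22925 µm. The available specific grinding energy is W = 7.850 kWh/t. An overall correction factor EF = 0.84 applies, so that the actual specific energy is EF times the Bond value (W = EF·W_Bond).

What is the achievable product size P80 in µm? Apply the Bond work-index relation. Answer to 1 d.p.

P80 = 286.2 µm

W = 10 Wi / √P80 − 10 Wi / √F80
W_Bond = W / EF = 7.850 / 0.84 = 9.3452 kWh/t
⇒ 1/√P80 = W_Bond/(10 Wi) + 1/√F80
  = 9.3452/(10·17.8) + 1/√22925 = 0.052501 + 0.006605 = 0.059106
P80 = (1/0.059106)² = 16.9188² = 286.25 µm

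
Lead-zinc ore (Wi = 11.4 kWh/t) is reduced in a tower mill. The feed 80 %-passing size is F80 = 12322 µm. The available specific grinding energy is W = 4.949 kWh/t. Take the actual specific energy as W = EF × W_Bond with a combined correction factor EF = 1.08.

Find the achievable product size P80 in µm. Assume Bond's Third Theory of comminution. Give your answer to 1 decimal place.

P80 = 413.0 µm

W_Bond = 10·Wi·(1/√P₈₀ − 1/√F₈₀)
W_Bond = W / EF = 4.949 / 1.08 = 4.5824 kWh/t
1/√P80 = 1/√F80 + W_Bond/(10·Wi)
  = 4.5824/(10·11.4) + 1/√12322 = 0.040197 + 0.009009 = 0.049205
P80 = (1/0.049205)² = 20.3231² = 413.03 µm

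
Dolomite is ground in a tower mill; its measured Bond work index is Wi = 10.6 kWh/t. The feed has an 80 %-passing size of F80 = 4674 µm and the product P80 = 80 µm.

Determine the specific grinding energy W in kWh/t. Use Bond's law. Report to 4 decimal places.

W = 10.3007 kWh/t

Bond: W = 10·Wi·(1/√P80 − 1/√F80)
1/√80 = 0.111803;  1/√4674 = 0.014627
W = 10·10.6·(0.111803 − 0.014627) = 10.3007 kWh/t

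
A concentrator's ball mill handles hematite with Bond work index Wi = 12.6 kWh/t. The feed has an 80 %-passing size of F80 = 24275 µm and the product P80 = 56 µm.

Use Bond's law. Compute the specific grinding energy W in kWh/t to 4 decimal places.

W = 16.0288 kWh/t

W = 10·Wi·[P80^(−½) − F80^(−½)]
1/√56 = 0.133631;  1/√24275 = 0.006418
W = 10·12.6·(0.133631 − 0.006418) = 16.0288 kWh/t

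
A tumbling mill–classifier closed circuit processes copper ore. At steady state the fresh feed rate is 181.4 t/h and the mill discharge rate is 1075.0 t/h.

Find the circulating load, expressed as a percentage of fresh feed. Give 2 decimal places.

CL = 492.61 %

M = F + R at steady state, so:
R = M − F = 1075.0 − 181.4 = 893.6 t/h
CL = 100·R/F = 100·893.6/181.4 = 492.61 %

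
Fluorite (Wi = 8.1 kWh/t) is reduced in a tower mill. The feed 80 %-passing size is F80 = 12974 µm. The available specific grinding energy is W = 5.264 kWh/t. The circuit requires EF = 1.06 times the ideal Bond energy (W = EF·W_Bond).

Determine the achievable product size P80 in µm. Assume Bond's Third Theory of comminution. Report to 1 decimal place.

P80 = 203.6 µm

Bond:  W = 10 Wi (1/√P − 1/√F)
W_Bond = W / EF = 5.264 / 1.06 = 4.9660 kWh/t
P80^-0.5 = F80^-0.5 + W_Bond/(10 Wi)
  = 4.9660/(10·8.1) + 1/√12974 = 0.061309 + 0.008779 = 0.070088
P80 = (1/0.070088)² = 14.2677² = 203.57 µm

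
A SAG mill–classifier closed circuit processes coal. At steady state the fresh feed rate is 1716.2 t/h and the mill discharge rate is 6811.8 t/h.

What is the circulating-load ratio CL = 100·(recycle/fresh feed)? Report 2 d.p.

Discharge = new feed + return, hence
R = M − F = 6811.8 − 1716.2 = 5095.6 t/h
CL = 100·R/F = 100·5095.6/1716.2 = 296.91 %

CL = 296.91 %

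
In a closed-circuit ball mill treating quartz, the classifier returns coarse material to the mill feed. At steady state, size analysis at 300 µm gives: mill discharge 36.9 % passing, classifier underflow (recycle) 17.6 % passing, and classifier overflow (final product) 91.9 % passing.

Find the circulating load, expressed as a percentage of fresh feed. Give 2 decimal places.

Let r = R/F. Size balance at 300 µm:
(1+r)d = ru + o → r = (o−d)/(d−u)
r = (91.9 − 36.9)/(36.9 − 17.6) = 55.0/19.3 = 2.8497
CL = 100·r = 284.97 %

CL = 284.97 %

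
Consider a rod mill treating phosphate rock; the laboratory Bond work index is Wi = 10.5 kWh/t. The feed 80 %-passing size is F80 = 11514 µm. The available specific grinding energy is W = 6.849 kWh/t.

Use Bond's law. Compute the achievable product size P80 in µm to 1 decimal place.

P80 = 179.9 µm

W = 10·Wi·[P80^(−½) − F80^(−½)]
⇒ 1/√P80 = W/(10·Wi) + 1/√F80
  = 6.8490/(10·10.5) + 1/√11514 = 0.065229 + 0.009319 = 0.074548
P80 = (1/0.074548)² = 13.4142² = 179.94 µm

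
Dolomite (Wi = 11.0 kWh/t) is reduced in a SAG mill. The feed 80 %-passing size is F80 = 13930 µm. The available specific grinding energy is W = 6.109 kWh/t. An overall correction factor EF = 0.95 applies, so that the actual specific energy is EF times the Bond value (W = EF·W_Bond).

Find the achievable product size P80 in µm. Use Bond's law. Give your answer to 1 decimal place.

P80 = 223.2 µm

W_Bond = 10·Wi·(1/√P₈₀ − 1/√F₈₀)
W_Bond = W / EF = 6.109 / 0.95 = 6.4305 kWh/t
⇒ 1/√P80 = W_Bond/(10·Wi) + 1/√F80
  = 6.4305/(10·11.0) + 1/√13930 = 0.058459 + 0.008473 = 0.066932
P80 = (1/0.066932)² = 14.9405² = 223.22 µm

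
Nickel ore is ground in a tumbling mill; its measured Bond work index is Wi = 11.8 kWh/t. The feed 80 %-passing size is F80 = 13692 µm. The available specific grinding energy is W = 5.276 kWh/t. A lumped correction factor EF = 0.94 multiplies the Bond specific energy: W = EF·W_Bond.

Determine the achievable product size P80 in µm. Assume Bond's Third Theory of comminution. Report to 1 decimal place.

P80 = 317.6 µm

W = 10·Wi·(P80^(-½) − F80^(-½))
W_Bond = W / EF = 5.276 / 0.94 = 5.6128 kWh/t
P80^-0.5 = F80^-0.5 + W_Bond/(10 Wi)
  = 5.6128/(10·11.8) + 1/√13692 = 0.047566 + 0.008546 = 0.056112
P80 = (1/0.056112)² = 17.8215² = 317.61 µm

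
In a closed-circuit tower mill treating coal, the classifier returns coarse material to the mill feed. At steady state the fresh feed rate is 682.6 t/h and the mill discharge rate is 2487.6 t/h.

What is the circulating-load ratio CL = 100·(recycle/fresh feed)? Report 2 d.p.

Mill node: discharge = fresh + recycle.
R = M − F = 2487.6 − 682.6 = 1805.0 t/h
CL = 100·R/F = 100·1805.0/682.6 = 264.43 %

CL = 264.43 %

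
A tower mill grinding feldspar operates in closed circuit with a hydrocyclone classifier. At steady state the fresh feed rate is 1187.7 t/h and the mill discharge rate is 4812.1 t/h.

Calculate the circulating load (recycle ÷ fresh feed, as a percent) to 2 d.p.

CL = 305.16 %

Discharge = new feed + return, hence
R = M − F = 4812.1 − 1187.7 = 3624.4 t/h
CL = 100·R/F = 100·3624.4/1187.7 = 305.16 %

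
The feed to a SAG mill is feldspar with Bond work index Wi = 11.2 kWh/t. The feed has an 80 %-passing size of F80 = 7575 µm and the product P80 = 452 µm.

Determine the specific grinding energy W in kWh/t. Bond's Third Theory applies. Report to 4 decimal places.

W = 3.9812 kWh/t

W = 10 Wi / √P80 − 10 Wi / √F80
1/√452 = 0.047036;  1/√7575 = 0.011490
W = 10·11.2·(0.047036 − 0.011490) = 3.9812 kWh/t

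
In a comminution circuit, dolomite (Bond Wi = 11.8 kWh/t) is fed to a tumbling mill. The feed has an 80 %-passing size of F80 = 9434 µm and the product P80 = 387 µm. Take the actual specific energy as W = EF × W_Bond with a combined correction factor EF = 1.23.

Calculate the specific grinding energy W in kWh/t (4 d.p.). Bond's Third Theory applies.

Bond: W = 10·Wi·(1/√P80 − 1/√F80)
1/√387 = 0.050833;  1/√9434 = 0.010296
W = 10·11.8·(0.050833 − 0.010296) = 4.7834 kWh/t
Corrected W = EF·W_Bond = 1.23·4.7834 = 5.8836 kWh/t

W = 5.8836 kWh/t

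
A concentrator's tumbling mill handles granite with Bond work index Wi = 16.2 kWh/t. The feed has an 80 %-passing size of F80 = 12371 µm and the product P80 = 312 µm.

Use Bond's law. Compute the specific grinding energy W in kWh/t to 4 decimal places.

W = 7.7149 kWh/t

W = 10·Wi·[P80^(−½) − F80^(−½)]
1/√312 = 0.056614;  1/√12371 = 0.008991
W = 10·16.2·(0.056614 − 0.008991) = 7.7149 kWh/t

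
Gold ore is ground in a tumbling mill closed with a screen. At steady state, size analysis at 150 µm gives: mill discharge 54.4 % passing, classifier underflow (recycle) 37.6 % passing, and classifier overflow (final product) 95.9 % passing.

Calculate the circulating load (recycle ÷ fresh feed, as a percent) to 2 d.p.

Let r = R/F. Size balance at 150 µm:
d + r·d = r·u + o → r(d−u) = o−d
r = (95.9 − 54.4)/(54.4 − 37.6) = 41.5/16.8 = 2.4702
CL = 100·r = 247.02 %

CL = 247.02 %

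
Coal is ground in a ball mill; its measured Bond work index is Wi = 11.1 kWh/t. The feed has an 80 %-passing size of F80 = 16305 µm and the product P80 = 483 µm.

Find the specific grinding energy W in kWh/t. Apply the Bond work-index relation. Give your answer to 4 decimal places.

W = 10 Wi (1/√P80 − 1/√F80)  [Bond]
1/√483 = 0.045502;  1/√16305 = 0.007831
W = 10·11.1·(0.045502 − 0.007831) = 4.1814 kWh/t

W = 4.1814 kWh/t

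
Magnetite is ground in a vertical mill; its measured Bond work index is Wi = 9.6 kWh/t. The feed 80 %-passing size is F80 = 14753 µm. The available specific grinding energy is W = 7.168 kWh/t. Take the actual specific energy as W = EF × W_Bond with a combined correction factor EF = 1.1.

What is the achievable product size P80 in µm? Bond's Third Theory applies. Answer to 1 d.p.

W_Bond = 10·Wi·(1/√P₈₀ − 1/√F₈₀)
W_Bond = W / EF = 7.168 / 1.1 = 6.5164 kWh/t
⇒ 1/√P80 = W_Bond/(10 Wi) + 1/√F80
  = 6.5164/(10·9.6) + 1/√14753 = 0.067879 + 0.008233 = 0.076112
P80 = (1/0.076112)² = 13.1386² = 172.62 µm

P80 = 172.6 µm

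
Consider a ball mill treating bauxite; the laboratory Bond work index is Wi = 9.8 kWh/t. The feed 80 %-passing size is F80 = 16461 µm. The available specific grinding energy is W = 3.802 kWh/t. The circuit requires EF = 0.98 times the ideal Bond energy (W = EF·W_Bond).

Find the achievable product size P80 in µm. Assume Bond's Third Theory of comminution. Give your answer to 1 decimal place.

P80 = 445.4 µm

W = 10 Wi / √P80 − 10 Wi / √F80
W_Bond = W / EF = 3.802 / 0.98 = 3.8796 kWh/t
P80^(−½) = W_Bond/(10 Wi) + F80^(−½)
  = 3.8796/(10·9.8) + 1/√16461 = 0.039588 + 0.007794 = 0.047382
P80 = (1/0.047382)² = 21.1051² = 445.43 µm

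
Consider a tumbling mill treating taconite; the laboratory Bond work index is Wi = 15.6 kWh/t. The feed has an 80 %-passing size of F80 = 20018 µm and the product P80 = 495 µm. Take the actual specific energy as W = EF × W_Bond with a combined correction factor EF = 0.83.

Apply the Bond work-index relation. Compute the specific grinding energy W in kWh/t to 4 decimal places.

W = 10 Wi (1/√P80 − 1/√F80)  [Bond]
1/√495 = 0.044947;  1/√20018 = 0.007068
W = 10·15.6·(0.044947 − 0.007068) = 5.9091 kWh/t
Apply correction: 5.9091 × 0.83 = 4.9045 kWh/t

W = 4.9045 kWh/t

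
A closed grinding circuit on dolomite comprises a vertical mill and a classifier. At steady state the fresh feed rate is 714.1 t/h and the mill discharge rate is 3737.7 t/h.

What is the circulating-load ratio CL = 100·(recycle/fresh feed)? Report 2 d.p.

CL = 423.41 %

M = F + R at steady state, so:
R = M − F = 3737.7 − 714.1 = 3023.6 t/h
CL = 100·R/F = 100·3023.6/714.1 = 423.41 %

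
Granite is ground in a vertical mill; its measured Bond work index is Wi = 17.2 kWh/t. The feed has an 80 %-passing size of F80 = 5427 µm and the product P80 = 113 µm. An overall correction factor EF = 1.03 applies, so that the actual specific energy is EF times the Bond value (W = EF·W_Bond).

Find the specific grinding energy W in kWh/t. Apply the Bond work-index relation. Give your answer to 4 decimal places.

W = 14.2610 kWh/t

W = 10 Wi / √P80 − 10 Wi / √F80
1/√113 = 0.094072;  1/√5427 = 0.013574
W = 10·17.2·(0.094072 − 0.013574) = 13.8456 kWh/t
Apply correction: 13.8456 × 1.03 = 14.2610 kWh/t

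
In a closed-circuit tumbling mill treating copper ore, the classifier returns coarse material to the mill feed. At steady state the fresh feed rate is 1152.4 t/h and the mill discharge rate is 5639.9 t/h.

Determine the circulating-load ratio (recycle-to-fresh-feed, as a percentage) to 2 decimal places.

Steady state: M = F + R.
R = M − F = 5639.9 − 1152.4 = 4487.5 t/h
CL = 100·R/F = 100·4487.5/1152.4 = 389.40 %

CL = 389.40 %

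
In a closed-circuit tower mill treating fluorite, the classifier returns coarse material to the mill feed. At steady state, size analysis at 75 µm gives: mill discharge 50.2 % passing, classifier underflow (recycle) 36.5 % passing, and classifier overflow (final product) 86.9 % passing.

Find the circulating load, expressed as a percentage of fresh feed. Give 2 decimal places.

CL = 267.88 %

Classifier node, passing 75 µm:
r = (o − d)/(d − u)
r = (86.9 − 50.2)/(50.2 − 36.5) = 36.7/13.7 = 2.6788
CL = 100·r = 267.88 %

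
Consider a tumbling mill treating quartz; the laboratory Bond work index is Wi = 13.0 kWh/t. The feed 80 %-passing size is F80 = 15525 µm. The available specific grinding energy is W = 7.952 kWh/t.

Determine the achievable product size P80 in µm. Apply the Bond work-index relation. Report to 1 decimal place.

P80 = 208.9 µm

W_Bond = 10·Wi·(1/√P₈₀ − 1/√F₈₀)
1/√P80 = 1/√F80 + W/(10·Wi)
  = 7.9520/(10·13.0) + 1/√15525 = 0.061169 + 0.008026 = 0.069195
P80 = (1/0.069195)² = 14.4519² = 208.86 µm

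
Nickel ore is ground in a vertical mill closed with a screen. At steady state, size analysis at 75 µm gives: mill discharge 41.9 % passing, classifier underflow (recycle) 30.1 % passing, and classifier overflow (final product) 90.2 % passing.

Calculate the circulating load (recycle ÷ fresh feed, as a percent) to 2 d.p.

Two-product formula at 75 µm:
r = (o − d)/(d − u)
r = (90.2 − 41.9)/(41.9 − 30.1) = 48.3/11.8 = 4.0932
CL = 100·r = 409.32 %

CL = 409.32 %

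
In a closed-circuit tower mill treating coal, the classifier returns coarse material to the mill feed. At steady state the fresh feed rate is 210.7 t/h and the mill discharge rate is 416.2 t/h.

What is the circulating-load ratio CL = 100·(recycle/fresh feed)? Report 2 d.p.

Mill node: discharge = fresh + recycle.
R = M − F = 416.2 − 210.7 = 205.5 t/h
CL = 100·R/F = 100·205.5/210.7 = 97.53 %

CL = 97.53 %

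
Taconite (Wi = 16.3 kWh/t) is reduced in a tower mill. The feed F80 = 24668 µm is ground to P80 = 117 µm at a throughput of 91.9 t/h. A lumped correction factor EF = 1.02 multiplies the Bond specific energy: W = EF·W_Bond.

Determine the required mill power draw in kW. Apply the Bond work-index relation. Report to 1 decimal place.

W_Bond = 10·Wi·(1/√P₈₀ − 1/√F₈₀)
W = 10·16.3·(1/√117 − 1/√24668) = 10·16.3·(0.086083) = 14.0315 kWh/t
With EF = 1.02: W = 14.0315·1.02 = 14.3122 kWh/t
P = W·T = 14.3122·91.9 = 1315.3 kW

P = 1315.3 kW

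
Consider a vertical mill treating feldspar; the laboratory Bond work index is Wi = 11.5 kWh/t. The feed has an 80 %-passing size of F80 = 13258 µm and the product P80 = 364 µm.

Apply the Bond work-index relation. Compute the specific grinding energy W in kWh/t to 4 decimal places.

W = 5.0289 kWh/t

W_Bond = 10·Wi·(1/√P₈₀ − 1/√F₈₀)
1/√364 = 0.052414;  1/√13258 = 0.008685
W = 10·11.5·(0.052414 − 0.008685) = 5.0289 kWh/t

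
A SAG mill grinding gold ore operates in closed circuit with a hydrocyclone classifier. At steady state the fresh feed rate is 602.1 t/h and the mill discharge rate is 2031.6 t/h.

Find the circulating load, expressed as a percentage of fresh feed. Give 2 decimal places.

CL = 237.42 %

Discharge = new feed + return, hence
R = M − F = 2031.6 − 602.1 = 1429.5 t/h
CL = 100·R/F = 100·1429.5/602.1 = 237.42 %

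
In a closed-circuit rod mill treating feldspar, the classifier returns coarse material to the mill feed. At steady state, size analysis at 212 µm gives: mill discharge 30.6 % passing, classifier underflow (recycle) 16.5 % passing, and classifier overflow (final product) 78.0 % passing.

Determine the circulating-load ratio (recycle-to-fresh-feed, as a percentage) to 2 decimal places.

Classifier node, passing 212 µm:
r = (o − d)/(d − u)
r = (78.0 − 30.6)/(30.6 − 16.5) = 47.4/14.1 = 3.3617
CL = 100·r = 336.17 %

CL = 336.17 %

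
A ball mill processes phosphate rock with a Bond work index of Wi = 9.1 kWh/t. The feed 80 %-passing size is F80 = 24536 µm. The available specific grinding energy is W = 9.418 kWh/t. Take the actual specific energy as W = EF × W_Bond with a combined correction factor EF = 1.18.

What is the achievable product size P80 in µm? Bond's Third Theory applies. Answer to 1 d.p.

P80 = 113.0 µm

W = 10 Wi / √P80 − 10 Wi / √F80
W_Bond = W / EF = 9.418 / 1.18 = 7.9814 kWh/t
P80^(−½) = W_Bond/(10 Wi) + F80^(−½)
  = 7.9814/(10·9.1) + 1/√24536 = 0.087707 + 0.006384 = 0.094091
P80 = (1/0.094091)² = 10.6280² = 112.95 µm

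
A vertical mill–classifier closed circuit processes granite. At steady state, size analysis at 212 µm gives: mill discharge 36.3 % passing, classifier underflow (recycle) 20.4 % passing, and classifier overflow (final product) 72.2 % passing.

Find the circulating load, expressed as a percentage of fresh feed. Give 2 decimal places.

CL = 225.79 %

Balance %-passing 212 µm (r = R/F):
Fd + Rd = Ru + Fo ⇒ R/F = (o−d)/(d−u)
r = (72.2 − 36.3)/(36.3 − 20.4) = 35.9/15.9 = 2.2579
CL = 100·r = 225.79 %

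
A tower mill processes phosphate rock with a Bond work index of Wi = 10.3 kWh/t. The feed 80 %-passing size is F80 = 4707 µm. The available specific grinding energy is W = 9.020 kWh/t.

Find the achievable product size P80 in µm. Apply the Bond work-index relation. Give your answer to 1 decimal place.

P80 = 95.8 µm

W_Bond = 10·Wi·(1/√P₈₀ − 1/√F₈₀)
1/√P80 = 1/√F80 + W/(10·Wi)
  = 9.0200/(10·10.3) + 1/√4707 = 0.087573 + 0.014576 = 0.102148
P80 = (1/0.102148)² = 9.7897² = 95.84 µm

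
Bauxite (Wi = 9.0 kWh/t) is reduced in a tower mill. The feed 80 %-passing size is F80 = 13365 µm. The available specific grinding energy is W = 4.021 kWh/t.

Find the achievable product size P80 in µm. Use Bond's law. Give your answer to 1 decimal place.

Bond:  W = 10 Wi (1/√P − 1/√F)
P80^-0.5 = F80^-0.5 + W/(10 Wi)
  = 4.0210/(10·9.0) + 1/√13365 = 0.044678 + 0.008650 = 0.053328
P80 = (1/0.053328)² = 18.7520² = 351.64 µm

P80 = 351.6 µm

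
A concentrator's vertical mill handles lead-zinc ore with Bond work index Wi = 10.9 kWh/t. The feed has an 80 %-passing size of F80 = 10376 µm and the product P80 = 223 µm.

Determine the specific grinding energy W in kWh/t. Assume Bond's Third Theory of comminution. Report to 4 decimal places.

W = 10·Wi·(P80^(-½) − F80^(-½))
1/√223 = 0.066965;  1/√10376 = 0.009817
W = 10·10.9·(0.066965 − 0.009817) = 6.2291 kWh/t

W = 6.2291 kWh/t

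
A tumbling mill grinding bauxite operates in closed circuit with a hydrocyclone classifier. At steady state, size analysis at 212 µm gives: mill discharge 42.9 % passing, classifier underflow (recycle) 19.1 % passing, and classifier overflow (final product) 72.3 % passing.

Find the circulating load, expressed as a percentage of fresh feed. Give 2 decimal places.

Mass balance on the −212 µm fraction:
d + r·d = r·u + o → r(d−u) = o−d
r = (72.3 − 42.9)/(42.9 − 19.1) = 29.4/23.8 = 1.2353
CL = 100·r = 123.53 %

CL = 123.53 %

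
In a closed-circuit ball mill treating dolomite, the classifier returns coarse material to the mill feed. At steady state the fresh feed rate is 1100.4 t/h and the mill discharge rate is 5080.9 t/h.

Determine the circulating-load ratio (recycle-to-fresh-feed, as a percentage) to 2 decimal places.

M = F + R at steady state, so:
R = M − F = 5080.9 − 1100.4 = 3980.5 t/h
CL = 100·R/F = 100·3980.5/1100.4 = 361.73 %

CL = 361.73 %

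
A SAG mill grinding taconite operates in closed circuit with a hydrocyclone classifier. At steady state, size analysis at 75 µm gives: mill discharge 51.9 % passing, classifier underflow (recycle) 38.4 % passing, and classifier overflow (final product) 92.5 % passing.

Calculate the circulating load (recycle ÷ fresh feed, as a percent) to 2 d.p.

Two-product formula at 75 µm:
(1+r)d = ru + o → r = (o−d)/(d−u)
r = (92.5 − 51.9)/(51.9 − 38.4) = 40.6/13.5 = 3.0074
CL = 100·r = 300.74 %

CL = 300.74 %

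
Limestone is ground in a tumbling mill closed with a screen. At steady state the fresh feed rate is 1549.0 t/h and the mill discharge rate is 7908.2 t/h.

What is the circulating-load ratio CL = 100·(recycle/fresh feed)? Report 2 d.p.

CL = 410.54 %

M = F + R at steady state, so:
R = M − F = 7908.2 − 1549.0 = 6359.2 t/h
CL = 100·R/F = 100·6359.2/1549.0 = 410.54 %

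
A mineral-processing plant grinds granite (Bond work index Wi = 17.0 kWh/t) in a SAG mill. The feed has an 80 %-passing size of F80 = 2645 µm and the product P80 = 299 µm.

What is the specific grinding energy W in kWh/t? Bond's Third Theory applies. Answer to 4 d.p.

Bond:  W = 10 Wi (1/√P − 1/√F)
1/√299 = 0.057831;  1/√2645 = 0.019444
W = 10·17.0·(0.057831 − 0.019444) = 6.5259 kWh/t

W = 6.5259 kWh/t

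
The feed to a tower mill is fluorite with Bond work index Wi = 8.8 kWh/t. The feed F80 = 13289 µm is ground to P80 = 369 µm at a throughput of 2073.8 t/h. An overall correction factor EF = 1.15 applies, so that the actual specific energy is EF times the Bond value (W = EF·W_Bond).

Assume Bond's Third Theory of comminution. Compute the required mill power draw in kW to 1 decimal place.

P = 9104.8 kW

W = 10 Wi (1/√P80 − 1/√F80)  [Bond]
W = 10·8.8·(1/√369 − 1/√13289) = 10·8.8·(0.043383) = 3.8177 kWh/t
Corrected W = EF·W_Bond = 1.15·3.8177 = 4.3904 kWh/t
Power = W × throughput = 4.3904 kWh/t × 2073.8 t/h = 9104.8 kW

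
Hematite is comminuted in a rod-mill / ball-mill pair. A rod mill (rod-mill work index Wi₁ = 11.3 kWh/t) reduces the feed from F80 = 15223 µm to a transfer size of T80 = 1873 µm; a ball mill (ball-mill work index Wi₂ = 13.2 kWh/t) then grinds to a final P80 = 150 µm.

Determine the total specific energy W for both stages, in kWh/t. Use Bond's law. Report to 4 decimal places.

W = 10 Wi (1/√P80 − 1/√F80)  [Bond]
Stage 1 (15223→1873 µm, Wi₁=11.3): W₁ = 10·11.3·(0.023106 − 0.008105) = 1.6952 kWh/t
Stage 2 (1873→150 µm, Wi₂=13.2): W₂ = 10·13.2·(0.081650 − 0.023106) = 7.7277 kWh/t
W = W₁ + W₂ = 1.6952 + 7.7277 = 9.4229 kWh/t

W = 9.4229 kWh/t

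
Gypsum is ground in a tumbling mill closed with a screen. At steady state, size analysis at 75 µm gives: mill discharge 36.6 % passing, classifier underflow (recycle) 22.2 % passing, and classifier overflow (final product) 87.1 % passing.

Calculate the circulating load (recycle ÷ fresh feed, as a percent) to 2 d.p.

Let r = R/F. Size balance at 75 µm:
(1+r)d = ru + o → r = (o−d)/(d−u)
r = (87.1 − 36.6)/(36.6 − 22.2) = 50.5/14.4 = 3.5069
CL = 100·r = 350.69 %

CL = 350.69 %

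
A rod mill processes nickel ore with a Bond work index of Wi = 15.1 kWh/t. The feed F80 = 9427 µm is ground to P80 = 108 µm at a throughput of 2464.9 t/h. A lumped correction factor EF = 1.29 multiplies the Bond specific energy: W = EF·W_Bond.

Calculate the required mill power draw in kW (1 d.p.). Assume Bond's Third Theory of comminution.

Bond:  W = 10 Wi (1/√P − 1/√F)
W = 10·15.1·(1/√108 − 1/√9427) = 10·15.1·(0.085926) = 12.9748 kWh/t
Apply correction: 12.9748 × 1.29 = 16.7375 kWh/t
P = W·T = 16.7375·2464.9 = 41256.1 kW

P = 41256.1 kW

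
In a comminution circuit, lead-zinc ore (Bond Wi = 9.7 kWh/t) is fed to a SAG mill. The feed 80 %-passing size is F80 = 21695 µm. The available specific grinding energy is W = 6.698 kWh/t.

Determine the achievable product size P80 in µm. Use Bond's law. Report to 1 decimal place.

W = 10·Wi·(P80^(-½) − F80^(-½))
1/√P80 = 1/√F80 + W/(10·Wi)
  = 6.6980/(10·9.7) + 1/√21695 = 0.069052 + 0.006789 = 0.075841
P80 = (1/0.075841)² = 13.1855² = 173.86 µm

P80 = 173.9 µm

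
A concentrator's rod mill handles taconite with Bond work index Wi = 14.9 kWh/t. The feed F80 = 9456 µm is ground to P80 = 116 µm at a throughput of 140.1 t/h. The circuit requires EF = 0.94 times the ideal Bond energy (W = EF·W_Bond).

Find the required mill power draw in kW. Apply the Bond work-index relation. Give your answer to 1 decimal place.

P = 1620.1 kW

W_Bond = 10·Wi·(1/√P₈₀ − 1/√F₈₀)
W = 10·14.9·(1/√116 − 1/√9456) = 10·14.9·(0.082564) = 12.3020 kWh/t
Apply correction: 12.3020 × 0.94 = 11.5639 kWh/t
P_mill = W·ṁ = 11.5639·140.1 = 1620.1 kW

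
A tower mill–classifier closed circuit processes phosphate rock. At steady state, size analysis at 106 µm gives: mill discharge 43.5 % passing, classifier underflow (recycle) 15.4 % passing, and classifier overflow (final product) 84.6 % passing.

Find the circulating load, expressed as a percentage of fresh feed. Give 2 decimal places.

CL = 146.26 %

Classifier node, passing 106 µm:
(1+r)·d = r·u + o ⇒ r = (o−d)/(d−u)
r = (84.6 − 43.5)/(43.5 − 15.4) = 41.1/28.1 = 1.4626
CL = 100·r = 146.26 %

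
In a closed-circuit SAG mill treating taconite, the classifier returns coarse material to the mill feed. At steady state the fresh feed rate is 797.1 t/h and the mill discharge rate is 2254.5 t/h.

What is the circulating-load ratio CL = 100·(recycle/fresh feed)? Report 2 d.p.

M = F + R at steady state, so:
R = M − F = 2254.5 − 797.1 = 1457.4 t/h
CL = 100·R/F = 100·1457.4/797.1 = 182.84 %

CL = 182.84 %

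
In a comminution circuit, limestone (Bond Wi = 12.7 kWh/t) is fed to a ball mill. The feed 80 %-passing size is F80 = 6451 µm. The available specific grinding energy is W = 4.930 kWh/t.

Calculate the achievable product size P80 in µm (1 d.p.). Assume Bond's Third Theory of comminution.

W = 10·Wi·(P80^(-½) − F80^(-½))
1/√P80 = 1/√F80 + W/(10·Wi)
  = 4.9300/(10·12.7) + 1/√6451 = 0.038819 + 0.012450 = 0.051269
P80 = (1/0.051269)² = 19.5048² = 380.44 µm

P80 = 380.4 µm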